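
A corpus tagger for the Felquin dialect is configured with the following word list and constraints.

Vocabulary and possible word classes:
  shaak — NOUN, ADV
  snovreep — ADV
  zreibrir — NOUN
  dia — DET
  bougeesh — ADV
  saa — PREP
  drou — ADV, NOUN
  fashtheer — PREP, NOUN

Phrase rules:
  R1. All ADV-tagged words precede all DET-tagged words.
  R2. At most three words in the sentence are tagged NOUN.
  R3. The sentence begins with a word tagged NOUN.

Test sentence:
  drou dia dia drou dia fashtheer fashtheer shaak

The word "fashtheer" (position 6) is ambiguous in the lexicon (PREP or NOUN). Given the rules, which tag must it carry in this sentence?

Candidates per position — 1:drou {ADV,NOUN}; 2:dia {DET}; 3:dia {DET}; 4:drou {ADV,NOUN}; 5:dia {DET}; 6:fashtheer {PREP,NOUN}; 7:fashtheer {PREP,NOUN}; 8:shaak {NOUN,ADV}.
At position 1, choosing ADV makes rule 3 impossible to satisfy; hence NOUN.
At position 4, choosing ADV makes rule 1 impossible to satisfy; hence NOUN.
At position 8, choosing ADV makes rule 1 impossible to satisfy; hence NOUN.
At position 6, choosing NOUN makes rule 2 impossible to satisfy; hence PREP.
At position 7, choosing NOUN makes rule 2 impossible to satisfy; hence PREP.
The only consistent sequence is: NOUN DET DET NOUN DET PREP PREP NOUN.
Checking: rule 1 ok; rule 2 ok; rule 3 ok.

PREP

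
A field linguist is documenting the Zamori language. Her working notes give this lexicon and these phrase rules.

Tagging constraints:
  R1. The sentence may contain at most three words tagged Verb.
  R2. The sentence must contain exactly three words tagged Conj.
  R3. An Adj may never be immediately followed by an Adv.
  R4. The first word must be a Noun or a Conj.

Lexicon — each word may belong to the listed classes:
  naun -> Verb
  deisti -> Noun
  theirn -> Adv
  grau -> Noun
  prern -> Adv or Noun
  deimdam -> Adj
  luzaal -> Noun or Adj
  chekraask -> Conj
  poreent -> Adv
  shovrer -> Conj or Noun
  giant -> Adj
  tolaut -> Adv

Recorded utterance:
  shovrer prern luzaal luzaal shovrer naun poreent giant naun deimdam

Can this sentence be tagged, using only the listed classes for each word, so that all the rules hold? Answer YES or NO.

NO

Candidates per position — 1:shovrer {Conj,Noun}; 2:prern {Adv,Noun}; 3:luzaal {Noun,Adj}; 4:luzaal {Noun,Adj}; 5:shovrer {Conj,Noun}; 6:naun {Verb}; 7:poreent {Adv}; 8:giant {Adj}; 9:naun {Verb}; 10:deimdam {Adj}.
Rule 2 cannot be satisfied by any choice of tags from the lexicon.
So there is no consistent tagging.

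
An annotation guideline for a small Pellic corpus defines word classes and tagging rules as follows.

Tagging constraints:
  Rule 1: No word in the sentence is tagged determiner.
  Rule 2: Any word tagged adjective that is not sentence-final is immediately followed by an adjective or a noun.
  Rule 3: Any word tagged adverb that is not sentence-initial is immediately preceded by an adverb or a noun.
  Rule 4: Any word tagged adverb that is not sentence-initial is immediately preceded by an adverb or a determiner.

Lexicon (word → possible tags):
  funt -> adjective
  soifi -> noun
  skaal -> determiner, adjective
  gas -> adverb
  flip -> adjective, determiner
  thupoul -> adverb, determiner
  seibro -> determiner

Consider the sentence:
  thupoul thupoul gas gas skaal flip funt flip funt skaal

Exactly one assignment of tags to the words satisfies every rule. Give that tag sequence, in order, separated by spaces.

Candidates per position — 1:thupoul {adverb,determiner}; 2:thupoul {adverb,determiner}; 3:gas {adverb}; 4:gas {adverb}; 5:skaal {determiner,adjective}; 6:flip {adjective,determiner}; 7:funt {adjective}; 8:flip {adjective,determiner}; 9:funt {adjective}; 10:skaal {determiner,adjective}.
Word 1 cannot be determiner — rule 1 would then fail for every completion. It is adverb.
Word 2 cannot be determiner — rule 1 would then fail for every completion. It is adverb.
Word 5 cannot be determiner — rule 1 would then fail for every completion. It is adjective.
Word 6 cannot be determiner — rule 1 would then fail for every completion. It is adjective.
Word 8 cannot be determiner — rule 1 would then fail for every completion. It is adjective.
Word 10 cannot be determiner — rule 1 would then fail for every completion. It is adjective.
The unique satisfying tagging is: adverb adverb adverb adverb adjective adjective adjective adjective adjective adjective.
Verifying each rule — rule 1 ok; rule 2 ok; rule 3 ok; rule 4 ok.

adverb adverb adverb adverb adjective adjective adjective adjective adjective adjective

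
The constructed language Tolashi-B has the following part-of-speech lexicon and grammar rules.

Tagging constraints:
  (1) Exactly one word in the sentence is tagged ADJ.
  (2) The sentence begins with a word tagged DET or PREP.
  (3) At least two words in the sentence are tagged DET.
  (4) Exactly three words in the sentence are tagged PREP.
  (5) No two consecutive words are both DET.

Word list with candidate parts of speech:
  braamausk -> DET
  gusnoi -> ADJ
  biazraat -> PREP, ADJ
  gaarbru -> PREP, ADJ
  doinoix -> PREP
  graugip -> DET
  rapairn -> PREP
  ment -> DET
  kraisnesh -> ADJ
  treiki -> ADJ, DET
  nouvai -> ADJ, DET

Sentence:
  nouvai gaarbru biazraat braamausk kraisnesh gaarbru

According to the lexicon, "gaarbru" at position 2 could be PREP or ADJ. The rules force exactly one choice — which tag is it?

PREP

Candidates per position — 1:nouvai {ADJ,DET}; 2:gaarbru {PREP,ADJ}; 3:biazraat {PREP,ADJ}; 4:braamausk {DET}; 5:kraisnesh {ADJ}; 6:gaarbru {PREP,ADJ}.
Position 1: ADJ is ruled out by rule 1; that leaves DET.
Position 2: ADJ is ruled out by rule 1; that leaves PREP.
Position 3: ADJ is ruled out by rule 1; that leaves PREP.
Position 6: ADJ is ruled out by rule 1; that leaves PREP.
The only consistent sequence is: DET PREP PREP DET ADJ PREP.
Checking: rule 1 ok; rule 2 ok; rule 3 ok; rule 4 ok; rule 5 ok.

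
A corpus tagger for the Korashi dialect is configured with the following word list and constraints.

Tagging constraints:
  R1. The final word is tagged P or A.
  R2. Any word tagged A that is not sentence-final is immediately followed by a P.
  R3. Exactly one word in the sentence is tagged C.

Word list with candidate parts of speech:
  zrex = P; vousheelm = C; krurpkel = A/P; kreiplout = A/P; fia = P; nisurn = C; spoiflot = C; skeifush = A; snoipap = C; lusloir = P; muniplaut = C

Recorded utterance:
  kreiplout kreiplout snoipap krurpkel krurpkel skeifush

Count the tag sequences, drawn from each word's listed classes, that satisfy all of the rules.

4

Candidates per position — 1:kreiplout {A,P}; 2:kreiplout {A,P}; 3:snoipap {C}; 4:krurpkel {A,P}; 5:krurpkel {A,P}; 6:skeifush {A}.
There are 16 candidate sequences in total.
The sequences that satisfy every rule: A P C A P A; A P C P P A; P P C A P A; P P C P P A.
Count = 4.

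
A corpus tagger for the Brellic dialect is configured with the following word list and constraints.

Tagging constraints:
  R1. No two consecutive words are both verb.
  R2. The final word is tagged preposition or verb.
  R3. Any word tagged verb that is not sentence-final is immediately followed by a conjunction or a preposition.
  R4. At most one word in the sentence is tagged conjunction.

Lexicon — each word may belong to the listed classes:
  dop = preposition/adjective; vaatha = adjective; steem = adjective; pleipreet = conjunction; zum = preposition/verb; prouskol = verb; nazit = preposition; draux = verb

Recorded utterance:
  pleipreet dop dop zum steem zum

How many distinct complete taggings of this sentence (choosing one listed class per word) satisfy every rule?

8

Candidates per position — 1:pleipreet {conjunction}; 2:dop {preposition,adjective}; 3:dop {preposition,adjective}; 4:zum {preposition,verb}; 5:steem {adjective}; 6:zum {preposition,verb}.
There are 16 candidate sequences in total.
Checking each against the rules leaves 8 sequences.
Count = 8.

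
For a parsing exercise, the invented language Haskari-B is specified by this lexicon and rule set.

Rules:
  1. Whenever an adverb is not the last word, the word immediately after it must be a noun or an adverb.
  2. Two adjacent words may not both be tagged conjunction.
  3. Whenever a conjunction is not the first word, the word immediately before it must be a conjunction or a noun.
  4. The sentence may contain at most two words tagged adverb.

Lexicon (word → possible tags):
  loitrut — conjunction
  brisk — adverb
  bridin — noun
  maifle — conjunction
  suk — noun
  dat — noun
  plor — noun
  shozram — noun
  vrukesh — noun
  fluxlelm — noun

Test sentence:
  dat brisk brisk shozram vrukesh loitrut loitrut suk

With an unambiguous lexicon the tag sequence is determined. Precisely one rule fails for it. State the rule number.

Fixed tagging: noun adverb adverb noun noun conjunction conjunction noun.
Rule check: R1 pass, R2 fail, R3 pass, R4 pass.
Only rule 2 fails.

2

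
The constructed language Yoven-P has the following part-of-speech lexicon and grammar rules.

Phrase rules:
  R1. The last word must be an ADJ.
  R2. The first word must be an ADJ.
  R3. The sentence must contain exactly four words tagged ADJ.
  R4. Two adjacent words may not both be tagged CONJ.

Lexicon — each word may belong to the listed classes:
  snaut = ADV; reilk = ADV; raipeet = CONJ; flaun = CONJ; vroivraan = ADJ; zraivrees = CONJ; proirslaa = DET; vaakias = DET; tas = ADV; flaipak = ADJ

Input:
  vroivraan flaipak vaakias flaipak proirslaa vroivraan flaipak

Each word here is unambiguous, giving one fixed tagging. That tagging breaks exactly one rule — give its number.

3

Fixed tagging: ADJ ADJ DET ADJ DET ADJ ADJ.
Checking each rule: R1 ok, R2 ok, R3 fails, R4 ok.
Only rule 3 fails.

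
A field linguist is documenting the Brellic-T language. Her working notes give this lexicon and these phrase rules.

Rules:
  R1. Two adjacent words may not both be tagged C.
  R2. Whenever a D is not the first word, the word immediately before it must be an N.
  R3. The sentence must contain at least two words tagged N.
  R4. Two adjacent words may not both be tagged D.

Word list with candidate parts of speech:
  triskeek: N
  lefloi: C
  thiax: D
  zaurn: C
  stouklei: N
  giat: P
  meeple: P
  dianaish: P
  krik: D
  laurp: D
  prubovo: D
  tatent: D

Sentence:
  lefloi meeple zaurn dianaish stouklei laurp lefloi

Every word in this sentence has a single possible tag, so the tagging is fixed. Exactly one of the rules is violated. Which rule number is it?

3

Fixed tagging: C P C P N D C.
Applying the rules: R1 pass, R2 pass, R3 fail, R4 pass.
Only rule 3 fails.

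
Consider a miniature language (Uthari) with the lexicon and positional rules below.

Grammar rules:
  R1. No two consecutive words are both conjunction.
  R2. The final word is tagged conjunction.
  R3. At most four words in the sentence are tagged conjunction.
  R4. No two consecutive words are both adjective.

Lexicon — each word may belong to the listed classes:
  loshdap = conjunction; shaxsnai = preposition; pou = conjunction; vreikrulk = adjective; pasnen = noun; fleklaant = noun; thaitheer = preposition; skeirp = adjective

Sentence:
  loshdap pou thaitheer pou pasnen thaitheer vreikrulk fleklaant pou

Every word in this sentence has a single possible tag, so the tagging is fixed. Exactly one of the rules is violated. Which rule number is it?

1

Fixed tagging: conjunction conjunction preposition conjunction noun preposition adjective noun conjunction.
Applying the rules: R1 ✗, R2 ✓, R3 ✓, R4 ✓.
Only rule 1 fails.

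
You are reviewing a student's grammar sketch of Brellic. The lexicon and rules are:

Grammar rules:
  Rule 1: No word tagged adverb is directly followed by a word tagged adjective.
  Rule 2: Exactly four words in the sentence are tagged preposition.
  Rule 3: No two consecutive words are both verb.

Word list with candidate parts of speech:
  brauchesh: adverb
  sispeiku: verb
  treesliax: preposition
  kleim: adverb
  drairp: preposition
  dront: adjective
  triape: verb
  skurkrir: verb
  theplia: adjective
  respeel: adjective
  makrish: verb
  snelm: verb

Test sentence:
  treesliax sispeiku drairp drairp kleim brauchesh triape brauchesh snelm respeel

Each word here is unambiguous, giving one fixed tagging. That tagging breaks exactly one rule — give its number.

Fixed tagging: preposition verb preposition preposition adverb adverb verb adverb verb adjective.
Rule check: R1 ok, R2 fails, R3 ok.
Only rule 2 fails.

2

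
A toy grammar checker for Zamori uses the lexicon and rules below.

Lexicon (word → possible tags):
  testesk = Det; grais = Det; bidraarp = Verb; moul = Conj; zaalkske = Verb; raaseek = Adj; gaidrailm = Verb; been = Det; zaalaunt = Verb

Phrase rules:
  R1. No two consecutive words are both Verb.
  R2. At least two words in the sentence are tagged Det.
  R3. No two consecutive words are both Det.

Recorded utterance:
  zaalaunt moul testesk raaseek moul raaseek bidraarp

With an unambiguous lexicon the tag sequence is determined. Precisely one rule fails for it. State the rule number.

Fixed tagging: Verb Conj Det Adj Conj Adj Verb.
Checking each rule: R1 ok, R2 fails, R3 ok.
Only rule 2 fails.

2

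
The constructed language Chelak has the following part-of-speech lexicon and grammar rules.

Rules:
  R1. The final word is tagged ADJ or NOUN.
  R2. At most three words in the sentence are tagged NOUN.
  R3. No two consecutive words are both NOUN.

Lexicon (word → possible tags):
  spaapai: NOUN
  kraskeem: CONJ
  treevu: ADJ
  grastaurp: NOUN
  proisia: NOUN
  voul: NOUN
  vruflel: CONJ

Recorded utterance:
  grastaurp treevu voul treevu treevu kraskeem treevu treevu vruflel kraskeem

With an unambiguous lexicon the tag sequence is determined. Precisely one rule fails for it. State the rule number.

1

Fixed tagging: NOUN ADJ NOUN ADJ ADJ CONJ ADJ ADJ CONJ CONJ.
Applying the rules: R1 violated, R2 holds, R3 holds.
Only rule 1 fails.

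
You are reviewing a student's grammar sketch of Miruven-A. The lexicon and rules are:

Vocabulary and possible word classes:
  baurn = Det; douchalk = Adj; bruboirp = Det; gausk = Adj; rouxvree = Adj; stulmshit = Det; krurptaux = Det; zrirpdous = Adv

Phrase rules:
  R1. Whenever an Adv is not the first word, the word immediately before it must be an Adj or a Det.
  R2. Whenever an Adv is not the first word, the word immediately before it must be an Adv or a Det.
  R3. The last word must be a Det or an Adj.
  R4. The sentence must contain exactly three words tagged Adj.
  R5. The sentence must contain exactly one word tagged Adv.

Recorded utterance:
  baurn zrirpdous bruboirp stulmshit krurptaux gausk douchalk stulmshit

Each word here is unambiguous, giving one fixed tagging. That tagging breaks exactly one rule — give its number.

4

Fixed tagging: Det Adv Det Det Det Adj Adj Det.
Rule check: R1 pass, R2 pass, R3 pass, R4 fail, R5 pass.
Only rule 4 fails.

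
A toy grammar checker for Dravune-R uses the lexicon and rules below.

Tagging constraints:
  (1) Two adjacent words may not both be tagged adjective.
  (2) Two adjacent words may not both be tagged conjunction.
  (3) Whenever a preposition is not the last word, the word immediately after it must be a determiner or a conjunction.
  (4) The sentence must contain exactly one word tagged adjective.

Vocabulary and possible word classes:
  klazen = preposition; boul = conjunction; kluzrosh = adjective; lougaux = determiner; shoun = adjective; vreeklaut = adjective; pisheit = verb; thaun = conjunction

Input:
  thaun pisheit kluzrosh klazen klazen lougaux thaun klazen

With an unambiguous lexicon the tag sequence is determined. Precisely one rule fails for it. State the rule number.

Fixed tagging: conjunction verb adjective preposition preposition determiner conjunction preposition.
Applying the rules: R1 holds, R2 holds, R3 violated, R4 holds.
Only rule 3 fails.

3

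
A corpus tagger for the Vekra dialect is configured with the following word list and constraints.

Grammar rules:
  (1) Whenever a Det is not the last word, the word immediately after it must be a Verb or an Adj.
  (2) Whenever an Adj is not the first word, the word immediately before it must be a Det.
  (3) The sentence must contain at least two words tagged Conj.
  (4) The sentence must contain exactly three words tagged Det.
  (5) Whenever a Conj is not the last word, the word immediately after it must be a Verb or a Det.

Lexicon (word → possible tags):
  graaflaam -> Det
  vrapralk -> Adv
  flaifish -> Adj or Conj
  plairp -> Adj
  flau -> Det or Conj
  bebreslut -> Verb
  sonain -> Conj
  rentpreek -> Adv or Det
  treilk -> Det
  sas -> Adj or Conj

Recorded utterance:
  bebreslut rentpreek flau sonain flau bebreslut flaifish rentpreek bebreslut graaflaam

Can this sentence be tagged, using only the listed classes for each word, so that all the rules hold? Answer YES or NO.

Candidates per position — 1:bebreslut {Verb}; 2:rentpreek {Adv,Det}; 3:flau {Det,Conj}; 4:sonain {Conj}; 5:flau {Det,Conj}; 6:bebreslut {Verb}; 7:flaifish {Adj,Conj}; 8:rentpreek {Adv,Det}; 9:bebreslut {Verb}; 10:graaflaam {Det}.
Every candidate sequence violates at least one rule; no consistent tagging exists.

NO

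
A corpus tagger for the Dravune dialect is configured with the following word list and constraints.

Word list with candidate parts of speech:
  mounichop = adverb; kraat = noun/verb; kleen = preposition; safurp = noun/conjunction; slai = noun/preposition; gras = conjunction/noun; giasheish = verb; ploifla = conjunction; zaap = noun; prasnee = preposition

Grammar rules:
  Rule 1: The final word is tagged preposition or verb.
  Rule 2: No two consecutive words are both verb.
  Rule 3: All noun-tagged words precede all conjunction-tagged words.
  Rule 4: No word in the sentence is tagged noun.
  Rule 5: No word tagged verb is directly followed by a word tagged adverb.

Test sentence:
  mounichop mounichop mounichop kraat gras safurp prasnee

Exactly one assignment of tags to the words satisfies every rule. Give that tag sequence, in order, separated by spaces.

Candidates per position — 1:mounichop {adverb}; 2:mounichop {adverb}; 3:mounichop {adverb}; 4:kraat {noun,verb}; 5:gras {conjunction,noun}; 6:safurp {noun,conjunction}; 7:prasnee {preposition}.
Position 4: noun is ruled out by rule 4; that leaves verb.
Position 5: noun is ruled out by rule 4; that leaves conjunction.
Position 6: noun is ruled out by rule 3; that leaves conjunction.
That leaves exactly one tagging: adverb adverb adverb verb conjunction conjunction preposition.
Rule-by-rule: rule 1 satisfied; rule 2 satisfied; rule 3 satisfied; rule 4 satisfied; rule 5 satisfied.

adverb adverb adverb verb conjunction conjunction preposition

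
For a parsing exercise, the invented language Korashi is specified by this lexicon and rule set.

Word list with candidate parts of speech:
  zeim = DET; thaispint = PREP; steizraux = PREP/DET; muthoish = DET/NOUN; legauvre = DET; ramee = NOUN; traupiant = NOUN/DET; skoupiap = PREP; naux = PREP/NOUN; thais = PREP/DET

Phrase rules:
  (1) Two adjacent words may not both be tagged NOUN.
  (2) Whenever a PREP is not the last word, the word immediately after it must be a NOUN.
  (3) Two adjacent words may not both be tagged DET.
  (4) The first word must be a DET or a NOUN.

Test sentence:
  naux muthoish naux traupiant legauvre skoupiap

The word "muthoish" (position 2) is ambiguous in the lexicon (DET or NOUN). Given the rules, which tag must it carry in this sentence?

Candidates per position — 1:naux {PREP,NOUN}; 2:muthoish {DET,NOUN}; 3:naux {PREP,NOUN}; 4:traupiant {NOUN,DET}; 5:legauvre {DET}; 6:skoupiap {PREP}.
Word 1 cannot be PREP — rule 4 would then fail for every completion. It is NOUN.
Word 2 cannot be NOUN — rule 1 would then fail for every completion. It is DET.
Word 4 cannot be DET — rule 3 would then fail for every completion. It is NOUN.
Word 3 cannot be NOUN — rule 1 would then fail for every completion. It is PREP.
The unique satisfying tagging is: NOUN DET PREP NOUN DET PREP.
Check: rule 1 holds; rule 2 holds; rule 3 holds; rule 4 holds.

DET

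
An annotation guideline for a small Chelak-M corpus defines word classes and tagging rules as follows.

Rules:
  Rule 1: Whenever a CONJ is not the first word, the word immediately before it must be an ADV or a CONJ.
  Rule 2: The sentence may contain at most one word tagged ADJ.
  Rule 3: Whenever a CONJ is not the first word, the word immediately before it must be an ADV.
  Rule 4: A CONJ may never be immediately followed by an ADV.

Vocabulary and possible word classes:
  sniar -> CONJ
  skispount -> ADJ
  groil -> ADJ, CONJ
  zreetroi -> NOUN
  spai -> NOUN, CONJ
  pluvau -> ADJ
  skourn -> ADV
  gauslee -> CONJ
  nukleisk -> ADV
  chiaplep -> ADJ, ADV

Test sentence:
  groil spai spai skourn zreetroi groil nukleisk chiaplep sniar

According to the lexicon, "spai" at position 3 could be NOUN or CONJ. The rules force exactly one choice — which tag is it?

NOUN

Candidates per position — 1:groil {ADJ,CONJ}; 2:spai {NOUN,CONJ}; 3:spai {NOUN,CONJ}; 4:skourn {ADV}; 5:zreetroi {NOUN}; 6:groil {ADJ,CONJ}; 7:nukleisk {ADV}; 8:chiaplep {ADJ,ADV}; 9:sniar {CONJ}.
Position 2: CONJ is ruled out by rule 3; that leaves NOUN.
Position 3: CONJ is ruled out by rule 1; that leaves NOUN.
Position 6: CONJ is ruled out by rule 1; that leaves ADJ.
Position 8: ADJ is ruled out by rule 1; that leaves ADV.
Position 1: ADJ is ruled out by rule 2; that leaves CONJ.
So the tagging must be: CONJ NOUN NOUN ADV NOUN ADJ ADV ADV CONJ.
Checking: rule 1 ok; rule 2 ok; rule 3 ok; rule 4 ok.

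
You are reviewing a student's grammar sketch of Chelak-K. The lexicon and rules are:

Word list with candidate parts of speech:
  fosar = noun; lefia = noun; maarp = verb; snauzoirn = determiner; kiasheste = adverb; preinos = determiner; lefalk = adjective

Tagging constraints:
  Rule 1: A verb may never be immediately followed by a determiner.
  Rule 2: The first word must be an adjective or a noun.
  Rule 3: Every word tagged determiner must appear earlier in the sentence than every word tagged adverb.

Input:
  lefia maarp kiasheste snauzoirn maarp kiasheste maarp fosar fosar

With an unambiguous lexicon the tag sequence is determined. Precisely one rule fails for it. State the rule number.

Fixed tagging: noun verb adverb determiner verb adverb verb noun noun.
Rule check: R1 ok, R2 ok, R3 fails.
Only rule 3 fails.

3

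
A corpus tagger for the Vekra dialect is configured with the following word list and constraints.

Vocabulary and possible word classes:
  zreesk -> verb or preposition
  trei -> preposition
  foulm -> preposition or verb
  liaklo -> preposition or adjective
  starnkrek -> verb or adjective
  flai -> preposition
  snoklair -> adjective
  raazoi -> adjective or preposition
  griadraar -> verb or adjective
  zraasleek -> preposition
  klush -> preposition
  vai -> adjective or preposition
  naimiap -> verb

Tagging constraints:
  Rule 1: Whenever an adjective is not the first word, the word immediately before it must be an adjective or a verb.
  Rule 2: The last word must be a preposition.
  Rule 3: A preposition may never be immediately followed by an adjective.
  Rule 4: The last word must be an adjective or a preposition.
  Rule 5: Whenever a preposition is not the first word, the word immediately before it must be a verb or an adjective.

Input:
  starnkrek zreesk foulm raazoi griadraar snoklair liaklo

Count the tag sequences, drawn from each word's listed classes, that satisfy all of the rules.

12

Candidates per position — 1:starnkrek {verb,adjective}; 2:zreesk {verb,preposition}; 3:foulm {preposition,verb}; 4:raazoi {adjective,preposition}; 5:griadraar {verb,adjective}; 6:snoklair {adjective}; 7:liaklo {preposition,adjective}.
There are 64 candidate sequences in total.
Checking each against the rules leaves 12 sequences.
Count = 12.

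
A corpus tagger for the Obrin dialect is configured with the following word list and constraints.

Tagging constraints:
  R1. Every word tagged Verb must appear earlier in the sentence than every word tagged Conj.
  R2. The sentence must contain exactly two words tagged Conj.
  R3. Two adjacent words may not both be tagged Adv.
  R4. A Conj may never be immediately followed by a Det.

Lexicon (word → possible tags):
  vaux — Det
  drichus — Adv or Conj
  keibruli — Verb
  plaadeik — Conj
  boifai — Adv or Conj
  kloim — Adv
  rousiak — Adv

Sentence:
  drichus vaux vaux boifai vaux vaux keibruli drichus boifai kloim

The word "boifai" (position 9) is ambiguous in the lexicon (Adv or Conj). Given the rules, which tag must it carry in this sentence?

Conj

Candidates per position — 1:drichus {Adv,Conj}; 2:vaux {Det}; 3:vaux {Det}; 4:boifai {Adv,Conj}; 5:vaux {Det}; 6:vaux {Det}; 7:keibruli {Verb}; 8:drichus {Adv,Conj}; 9:boifai {Adv,Conj}; 10:kloim {Adv}.
At position 1, choosing Conj makes rule 1 impossible to satisfy; hence Adv.
At position 4, choosing Conj makes rule 1 impossible to satisfy; hence Adv.
At position 8, choosing Adv makes rule 2 impossible to satisfy; hence Conj.
At position 9, choosing Adv makes rule 2 impossible to satisfy; hence Conj.
The unique satisfying tagging is: Adv Det Det Adv Det Det Verb Conj Conj Adv.
Checking: rule 1 ✓; rule 2 ✓; rule 3 ✓; rule 4 ✓.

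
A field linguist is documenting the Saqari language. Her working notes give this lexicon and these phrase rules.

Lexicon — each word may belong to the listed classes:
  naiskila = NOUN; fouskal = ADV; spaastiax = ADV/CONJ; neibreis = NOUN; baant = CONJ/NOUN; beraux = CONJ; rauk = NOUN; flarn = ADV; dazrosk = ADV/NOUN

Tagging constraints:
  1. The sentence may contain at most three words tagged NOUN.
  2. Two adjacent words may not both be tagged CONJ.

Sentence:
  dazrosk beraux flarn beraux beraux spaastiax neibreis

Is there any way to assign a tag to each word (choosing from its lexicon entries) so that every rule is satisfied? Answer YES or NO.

NO

Candidates per position — 1:dazrosk {ADV,NOUN}; 2:beraux {CONJ}; 3:flarn {ADV}; 4:beraux {CONJ}; 5:beraux {CONJ}; 6:spaastiax {ADV,CONJ}; 7:neibreis {NOUN}.
Rule 2 cannot be satisfied by any choice of tags from the lexicon.
So there is no consistent tagging.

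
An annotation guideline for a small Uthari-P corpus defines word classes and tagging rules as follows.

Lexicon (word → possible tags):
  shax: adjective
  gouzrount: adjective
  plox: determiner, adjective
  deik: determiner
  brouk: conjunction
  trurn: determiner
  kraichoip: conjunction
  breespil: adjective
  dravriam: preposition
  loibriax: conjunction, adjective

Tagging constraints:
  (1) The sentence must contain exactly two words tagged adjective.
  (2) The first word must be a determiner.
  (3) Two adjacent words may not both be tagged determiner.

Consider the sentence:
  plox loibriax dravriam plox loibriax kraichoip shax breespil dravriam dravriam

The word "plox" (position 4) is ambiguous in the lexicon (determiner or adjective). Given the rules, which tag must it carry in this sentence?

Candidates per position — 1:plox {determiner,adjective}; 2:loibriax {conjunction,adjective}; 3:dravriam {preposition}; 4:plox {determiner,adjective}; 5:loibriax {conjunction,adjective}; 6:kraichoip {conjunction}; 7:shax {adjective}; 8:breespil {adjective}; 9:dravriam {preposition}; 10:dravriam {preposition}.
Position 1: adjective is ruled out by rule 1; that leaves determiner.
Position 2: adjective is ruled out by rule 1; that leaves conjunction.
Position 4: adjective is ruled out by rule 1; that leaves determiner.
Position 5: adjective is ruled out by rule 1; that leaves conjunction.
That leaves exactly one tagging: determiner conjunction preposition determiner conjunction conjunction adjective adjective preposition preposition.
Rule-by-rule: rule 1 satisfied; rule 2 satisfied; rule 3 satisfied.

determiner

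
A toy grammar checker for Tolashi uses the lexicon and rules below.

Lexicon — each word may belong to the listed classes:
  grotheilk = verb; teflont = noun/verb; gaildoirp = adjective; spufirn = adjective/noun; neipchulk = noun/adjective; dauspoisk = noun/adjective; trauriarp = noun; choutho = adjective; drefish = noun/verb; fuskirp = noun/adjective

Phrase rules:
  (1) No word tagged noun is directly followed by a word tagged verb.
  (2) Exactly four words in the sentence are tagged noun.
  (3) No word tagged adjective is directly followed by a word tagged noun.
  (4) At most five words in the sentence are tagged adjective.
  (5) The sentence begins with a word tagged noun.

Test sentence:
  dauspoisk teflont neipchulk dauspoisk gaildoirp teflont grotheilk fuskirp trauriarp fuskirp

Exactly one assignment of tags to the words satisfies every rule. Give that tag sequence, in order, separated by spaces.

noun noun adjective adjective adjective verb verb noun noun adjective

Candidates per position — 1:dauspoisk {noun,adjective}; 2:teflont {noun,verb}; 3:neipchulk {noun,adjective}; 4:dauspoisk {noun,adjective}; 5:gaildoirp {adjective}; 6:teflont {noun,verb}; 7:grotheilk {verb}; 8:fuskirp {noun,adjective}; 9:trauriarp {noun}; 10:fuskirp {noun,adjective}.
Position 1: adjective is ruled out by rule 5; that leaves noun.
Position 2: verb is ruled out by rule 1; that leaves noun.
Position 6: noun is ruled out by rule 1; that leaves verb.
Position 8: adjective is ruled out by rule 3; that leaves noun.
Position 10: noun is ruled out by rule 2; that leaves adjective.
Position 3: noun is ruled out by rule 2; that leaves adjective.
Position 4: noun is ruled out by rule 2; that leaves adjective.
The unique satisfying tagging is: noun noun adjective adjective adjective verb verb noun noun adjective.
Check: rule 1 satisfied; rule 2 satisfied; rule 3 satisfied; rule 4 satisfied; rule 5 satisfied.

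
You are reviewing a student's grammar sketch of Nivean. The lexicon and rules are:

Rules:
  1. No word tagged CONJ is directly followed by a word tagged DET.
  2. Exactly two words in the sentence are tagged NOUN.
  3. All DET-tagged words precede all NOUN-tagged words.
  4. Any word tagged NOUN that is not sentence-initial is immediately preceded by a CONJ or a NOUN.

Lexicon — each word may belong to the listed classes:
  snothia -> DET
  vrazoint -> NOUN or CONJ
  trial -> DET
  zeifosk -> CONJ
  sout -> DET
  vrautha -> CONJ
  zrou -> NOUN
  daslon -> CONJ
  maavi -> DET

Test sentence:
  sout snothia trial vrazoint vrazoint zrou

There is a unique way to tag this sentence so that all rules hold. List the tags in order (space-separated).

Candidates per position — 1:sout {DET}; 2:snothia {DET}; 3:trial {DET}; 4:vrazoint {NOUN,CONJ}; 5:vrazoint {NOUN,CONJ}; 6:zrou {NOUN}.
If word 4 were NOUN, no tagging could satisfy rule 4; so word 4 is CONJ.
If word 5 were CONJ, no tagging could satisfy rule 2; so word 5 is NOUN.
That leaves exactly one tagging: DET DET DET CONJ NOUN NOUN.
Checking: rule 1 ✓; rule 2 ✓; rule 3 ✓; rule 4 ✓.

DET DET DET CONJ NOUN NOUN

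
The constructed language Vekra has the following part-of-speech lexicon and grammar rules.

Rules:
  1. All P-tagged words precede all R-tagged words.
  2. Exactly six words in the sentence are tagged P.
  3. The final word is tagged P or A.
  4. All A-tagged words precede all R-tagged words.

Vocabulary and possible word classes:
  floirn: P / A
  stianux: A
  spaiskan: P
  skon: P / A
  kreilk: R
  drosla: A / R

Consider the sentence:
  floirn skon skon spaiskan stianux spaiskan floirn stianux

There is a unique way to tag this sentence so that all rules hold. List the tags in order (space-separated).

P P P P A P P A

Candidates per position — 1:floirn {P,A}; 2:skon {P,A}; 3:skon {P,A}; 4:spaiskan {P}; 5:stianux {A}; 6:spaiskan {P}; 7:floirn {P,A}; 8:stianux {A}.
Position 1: tagging it A would leave rule 2 unsatisfiable, so it must be P.
Position 2: tagging it A would leave rule 2 unsatisfiable, so it must be P.
Position 3: tagging it A would leave rule 2 unsatisfiable, so it must be P.
Position 7: tagging it A would leave rule 2 unsatisfiable, so it must be P.
The unique satisfying tagging is: P P P P A P P A.
Checking: rule 1 ok; rule 2 ok; rule 3 ok; rule 4 ok.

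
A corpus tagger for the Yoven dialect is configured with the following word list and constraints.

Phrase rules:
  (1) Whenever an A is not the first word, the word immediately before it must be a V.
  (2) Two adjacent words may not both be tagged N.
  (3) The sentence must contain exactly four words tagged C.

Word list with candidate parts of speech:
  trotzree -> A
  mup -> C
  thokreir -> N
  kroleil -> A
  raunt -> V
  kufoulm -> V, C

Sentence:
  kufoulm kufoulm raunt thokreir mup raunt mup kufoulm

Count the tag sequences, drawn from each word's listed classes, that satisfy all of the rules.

3

Candidates per position — 1:kufoulm {V,C}; 2:kufoulm {V,C}; 3:raunt {V}; 4:thokreir {N}; 5:mup {C}; 6:raunt {V}; 7:mup {C}; 8:kufoulm {V,C}.
There are 8 candidate sequences in total.
The sequences that satisfy every rule: V C V N C V C C; C V V N C V C C; C C V N C V C V.
Count = 3.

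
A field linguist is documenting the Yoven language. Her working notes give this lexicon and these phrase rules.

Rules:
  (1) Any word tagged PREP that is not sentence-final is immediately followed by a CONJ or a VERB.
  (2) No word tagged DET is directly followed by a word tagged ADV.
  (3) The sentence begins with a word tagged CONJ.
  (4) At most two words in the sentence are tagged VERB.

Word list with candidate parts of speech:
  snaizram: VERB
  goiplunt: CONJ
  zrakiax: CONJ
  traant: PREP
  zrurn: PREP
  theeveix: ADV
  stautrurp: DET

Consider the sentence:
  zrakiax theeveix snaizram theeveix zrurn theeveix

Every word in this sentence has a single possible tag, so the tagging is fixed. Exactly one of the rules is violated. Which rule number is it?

1

Fixed tagging: CONJ ADV VERB ADV PREP ADV.
Applying the rules: R1 fails, R2 ok, R3 ok, R4 ok.
Only rule 1 fails.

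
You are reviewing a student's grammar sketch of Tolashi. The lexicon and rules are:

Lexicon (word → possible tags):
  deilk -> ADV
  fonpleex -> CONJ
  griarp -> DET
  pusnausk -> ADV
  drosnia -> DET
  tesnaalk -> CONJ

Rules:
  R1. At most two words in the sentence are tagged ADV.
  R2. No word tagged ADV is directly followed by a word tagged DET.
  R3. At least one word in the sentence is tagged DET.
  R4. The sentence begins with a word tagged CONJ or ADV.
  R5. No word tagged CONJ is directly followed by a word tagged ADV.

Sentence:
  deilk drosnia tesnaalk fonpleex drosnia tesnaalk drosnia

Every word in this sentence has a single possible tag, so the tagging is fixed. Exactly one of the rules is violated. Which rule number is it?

Fixed tagging: ADV DET CONJ CONJ DET CONJ DET.
Checking each rule: R1 holds, R2 violated, R3 holds, R4 holds, R5 holds.
Only rule 2 fails.

2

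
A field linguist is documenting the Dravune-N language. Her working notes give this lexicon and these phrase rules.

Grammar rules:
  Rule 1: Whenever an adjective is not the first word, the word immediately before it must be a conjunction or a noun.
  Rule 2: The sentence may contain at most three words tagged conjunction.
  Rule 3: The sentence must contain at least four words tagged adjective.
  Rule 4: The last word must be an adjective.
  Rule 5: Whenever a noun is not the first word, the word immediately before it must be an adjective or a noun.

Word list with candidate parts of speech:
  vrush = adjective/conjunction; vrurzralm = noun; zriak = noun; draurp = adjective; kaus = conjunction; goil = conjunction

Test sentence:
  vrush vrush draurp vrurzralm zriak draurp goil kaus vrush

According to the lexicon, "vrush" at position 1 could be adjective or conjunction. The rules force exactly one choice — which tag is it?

Candidates per position — 1:vrush {adjective,conjunction}; 2:vrush {adjective,conjunction}; 3:draurp {adjective}; 4:vrurzralm {noun}; 5:zriak {noun}; 6:draurp {adjective}; 7:goil {conjunction}; 8:kaus {conjunction}; 9:vrush {adjective,conjunction}.
At position 2, choosing adjective makes rule 1 impossible to satisfy; hence conjunction.
At position 9, choosing conjunction makes rule 2 impossible to satisfy; hence adjective.
At position 1, choosing conjunction makes rule 2 impossible to satisfy; hence adjective.
That leaves exactly one tagging: adjective conjunction adjective noun noun adjective conjunction conjunction adjective.
Checking: rule 1 holds; rule 2 holds; rule 3 holds; rule 4 holds; rule 5 holds.

adjective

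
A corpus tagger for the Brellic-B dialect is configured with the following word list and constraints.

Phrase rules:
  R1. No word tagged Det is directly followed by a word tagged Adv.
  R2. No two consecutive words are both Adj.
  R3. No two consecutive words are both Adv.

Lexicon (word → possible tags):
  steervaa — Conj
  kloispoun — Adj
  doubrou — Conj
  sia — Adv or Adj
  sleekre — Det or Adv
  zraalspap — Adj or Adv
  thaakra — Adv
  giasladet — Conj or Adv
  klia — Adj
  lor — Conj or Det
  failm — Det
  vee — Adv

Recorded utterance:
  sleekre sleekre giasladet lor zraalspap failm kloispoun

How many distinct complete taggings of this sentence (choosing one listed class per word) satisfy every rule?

6

Candidates per position — 1:sleekre {Det,Adv}; 2:sleekre {Det,Adv}; 3:giasladet {Conj,Adv}; 4:lor {Conj,Det}; 5:zraalspap {Adj,Adv}; 6:failm {Det}; 7:kloispoun {Adj}.
There are 32 candidate sequences in total.
Checking each against the rules leaves 6 sequences.
Count = 6.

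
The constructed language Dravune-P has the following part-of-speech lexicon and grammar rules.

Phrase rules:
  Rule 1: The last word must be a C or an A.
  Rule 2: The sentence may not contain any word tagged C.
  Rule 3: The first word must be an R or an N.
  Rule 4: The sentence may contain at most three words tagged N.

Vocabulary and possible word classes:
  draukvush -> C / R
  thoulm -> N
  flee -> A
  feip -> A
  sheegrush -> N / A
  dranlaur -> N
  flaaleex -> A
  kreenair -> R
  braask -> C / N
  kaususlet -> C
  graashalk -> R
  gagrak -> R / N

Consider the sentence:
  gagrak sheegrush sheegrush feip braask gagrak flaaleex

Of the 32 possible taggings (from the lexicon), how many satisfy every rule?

11

Candidates per position — 1:gagrak {R,N}; 2:sheegrush {N,A}; 3:sheegrush {N,A}; 4:feip {A}; 5:braask {C,N}; 6:gagrak {R,N}; 7:flaaleex {A}.
There are 32 candidate sequences in total.
Checking each against the rules leaves 11 sequences.
Count = 11.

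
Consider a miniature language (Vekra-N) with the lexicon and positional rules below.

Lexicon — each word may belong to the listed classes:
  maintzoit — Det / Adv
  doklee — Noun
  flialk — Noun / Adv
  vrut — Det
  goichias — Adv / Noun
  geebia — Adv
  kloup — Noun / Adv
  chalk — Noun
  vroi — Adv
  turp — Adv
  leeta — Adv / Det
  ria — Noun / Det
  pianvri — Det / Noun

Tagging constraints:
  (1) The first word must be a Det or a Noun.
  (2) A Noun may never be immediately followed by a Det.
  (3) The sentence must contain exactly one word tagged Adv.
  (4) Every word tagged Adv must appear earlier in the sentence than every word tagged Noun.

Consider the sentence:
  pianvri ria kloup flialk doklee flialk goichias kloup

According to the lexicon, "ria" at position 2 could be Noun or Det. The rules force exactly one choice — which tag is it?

Candidates per position — 1:pianvri {Det,Noun}; 2:ria {Noun,Det}; 3:kloup {Noun,Adv}; 4:flialk {Noun,Adv}; 5:doklee {Noun}; 6:flialk {Noun,Adv}; 7:goichias {Adv,Noun}; 8:kloup {Noun,Adv}.
Position 6: Adv is ruled out by rule 4; that leaves Noun.
Position 7: Adv is ruled out by rule 4; that leaves Noun.
Position 8: Adv is ruled out by rule 4; that leaves Noun.
Position 2: the remaining choice is settled jointly with positions 1, 3, 4 — only Det at position 2 is part of a tagging that satisfies every rule.
So the tagging must be: Det Det Adv Noun Noun Noun Noun Noun.
Check: rule 1 ok; rule 2 ok; rule 3 ok; rule 4 ok.

Det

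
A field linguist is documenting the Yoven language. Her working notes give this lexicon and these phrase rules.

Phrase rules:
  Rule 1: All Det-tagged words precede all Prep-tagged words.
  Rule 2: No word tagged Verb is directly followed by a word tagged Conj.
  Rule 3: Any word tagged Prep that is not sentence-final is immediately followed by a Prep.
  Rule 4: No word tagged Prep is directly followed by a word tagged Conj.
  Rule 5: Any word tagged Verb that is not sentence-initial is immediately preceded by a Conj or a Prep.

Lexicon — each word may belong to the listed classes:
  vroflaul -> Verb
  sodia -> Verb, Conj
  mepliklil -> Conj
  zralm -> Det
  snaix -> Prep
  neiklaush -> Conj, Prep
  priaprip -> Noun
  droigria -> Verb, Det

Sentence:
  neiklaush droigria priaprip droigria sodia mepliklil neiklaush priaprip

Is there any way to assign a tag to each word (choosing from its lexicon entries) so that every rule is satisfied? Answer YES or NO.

YES

Candidates per position — 1:neiklaush {Conj,Prep}; 2:droigria {Verb,Det}; 3:priaprip {Noun}; 4:droigria {Verb,Det}; 5:sodia {Verb,Conj}; 6:mepliklil {Conj}; 7:neiklaush {Conj,Prep}; 8:priaprip {Noun}.
One satisfying assignment: Conj Det Noun Det Conj Conj Conj Noun.
Rule-by-rule: rule 1 satisfied; rule 2 satisfied; rule 3 satisfied; rule 4 satisfied; rule 5 satisfied.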